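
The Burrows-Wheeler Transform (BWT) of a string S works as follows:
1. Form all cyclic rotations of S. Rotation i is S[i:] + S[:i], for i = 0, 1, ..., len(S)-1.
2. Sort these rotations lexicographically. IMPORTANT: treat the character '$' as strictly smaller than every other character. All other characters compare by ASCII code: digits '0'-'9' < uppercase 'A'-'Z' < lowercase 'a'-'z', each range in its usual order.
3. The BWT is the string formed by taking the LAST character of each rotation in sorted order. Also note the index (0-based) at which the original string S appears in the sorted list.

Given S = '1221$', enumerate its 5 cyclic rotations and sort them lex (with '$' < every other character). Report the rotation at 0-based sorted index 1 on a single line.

Answer: 1$122

Derivation:
All 5 rotations (rotation i = S[i:]+S[:i]):
  rot[0] = 1221$
  rot[1] = 221$1
  rot[2] = 21$12
  rot[3] = 1$122
  rot[4] = $1221
Sorted (with $ < everything):
  sorted[0] = $1221
  sorted[1] = 1$122
  sorted[2] = 1221$
  sorted[3] = 21$12
  sorted[4] = 221$1
sorted[1] = 1$122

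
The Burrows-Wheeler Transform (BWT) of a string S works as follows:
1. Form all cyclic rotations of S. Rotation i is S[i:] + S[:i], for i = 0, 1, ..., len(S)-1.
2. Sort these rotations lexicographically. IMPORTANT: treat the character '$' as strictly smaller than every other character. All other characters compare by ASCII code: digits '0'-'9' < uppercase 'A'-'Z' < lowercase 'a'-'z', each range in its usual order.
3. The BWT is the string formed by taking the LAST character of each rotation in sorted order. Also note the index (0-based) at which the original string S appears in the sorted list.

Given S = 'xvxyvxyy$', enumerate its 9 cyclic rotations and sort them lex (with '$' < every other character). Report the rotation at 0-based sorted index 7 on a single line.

Answer: yvxyy$xvx

Derivation:
All 9 rotations (rotation i = S[i:]+S[:i]):
  rot[0] = xvxyvxyy$
  rot[1] = vxyvxyy$x
  rot[2] = xyvxyy$xv
  rot[3] = yvxyy$xvx
  rot[4] = vxyy$xvxy
  rot[5] = xyy$xvxyv
  rot[6] = yy$xvxyvx
  rot[7] = y$xvxyvxy
  rot[8] = $xvxyvxyy
Sorted (with $ < everything):
  sorted[0] = $xvxyvxyy
  sorted[1] = vxyvxyy$x
  sorted[2] = vxyy$xvxy
  sorted[3] = xvxyvxyy$
  sorted[4] = xyvxyy$xv
  sorted[5] = xyy$xvxyv
  sorted[6] = y$xvxyvxy
  sorted[7] = yvxyy$xvx
  sorted[8] = yy$xvxyvx
sorted[7] = yvxyy$xvx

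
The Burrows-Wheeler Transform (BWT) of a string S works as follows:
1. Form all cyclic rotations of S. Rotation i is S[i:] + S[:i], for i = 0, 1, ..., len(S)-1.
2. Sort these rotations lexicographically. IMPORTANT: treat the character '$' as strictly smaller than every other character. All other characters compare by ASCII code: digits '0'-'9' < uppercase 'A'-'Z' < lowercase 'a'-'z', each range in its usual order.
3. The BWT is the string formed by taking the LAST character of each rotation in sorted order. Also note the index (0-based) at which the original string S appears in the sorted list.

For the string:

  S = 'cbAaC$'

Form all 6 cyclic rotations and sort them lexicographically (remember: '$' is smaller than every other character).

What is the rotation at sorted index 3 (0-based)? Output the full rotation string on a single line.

Answer: aC$cbA

Derivation:
All 6 rotations (rotation i = S[i:]+S[:i]):
  rot[0] = cbAaC$
  rot[1] = bAaC$c
  rot[2] = AaC$cb
  rot[3] = aC$cbA
  rot[4] = C$cbAa
  rot[5] = $cbAaC
Sorted (with $ < everything):
  sorted[0] = $cbAaC
  sorted[1] = AaC$cb
  sorted[2] = C$cbAa
  sorted[3] = aC$cbA
  sorted[4] = bAaC$c
  sorted[5] = cbAaC$
sorted[3] = aC$cbA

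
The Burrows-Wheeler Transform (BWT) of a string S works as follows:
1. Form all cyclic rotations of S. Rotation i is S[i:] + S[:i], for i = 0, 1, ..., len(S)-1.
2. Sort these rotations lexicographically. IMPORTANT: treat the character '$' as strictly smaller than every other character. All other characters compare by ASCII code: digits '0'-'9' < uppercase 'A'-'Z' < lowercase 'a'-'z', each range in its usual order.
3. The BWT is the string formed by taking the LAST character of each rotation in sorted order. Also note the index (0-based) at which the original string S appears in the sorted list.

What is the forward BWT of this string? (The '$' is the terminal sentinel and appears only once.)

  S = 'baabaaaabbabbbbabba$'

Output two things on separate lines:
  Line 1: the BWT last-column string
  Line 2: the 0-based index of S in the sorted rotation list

All 20 rotations (rotation i = S[i:]+S[:i]):
  rot[0] = baabaaaabbabbbbabba$
  rot[1] = aabaaaabbabbbbabba$b
  rot[2] = abaaaabbabbbbabba$ba
  rot[3] = baaaabbabbbbabba$baa
  rot[4] = aaaabbabbbbabba$baab
  rot[5] = aaabbabbbbabba$baaba
  rot[6] = aabbabbbbabba$baabaa
  rot[7] = abbabbbbabba$baabaaa
  rot[8] = bbabbbbabba$baabaaaa
  rot[9] = babbbbabba$baabaaaab
  rot[10] = abbbbabba$baabaaaabb
  rot[11] = bbbbabba$baabaaaabba
  rot[12] = bbbabba$baabaaaabbab
  rot[13] = bbabba$baabaaaabbabb
  rot[14] = babba$baabaaaabbabbb
  rot[15] = abba$baabaaaabbabbbb
  rot[16] = bba$baabaaaabbabbbba
  rot[17] = ba$baabaaaabbabbbbab
  rot[18] = a$baabaaaabbabbbbabb
  rot[19] = $baabaaaabbabbbbabba
Sorted (with $ < everything):
  sorted[0] = $baabaaaabbabbbbabba  (last char: 'a')
  sorted[1] = a$baabaaaabbabbbbabb  (last char: 'b')
  sorted[2] = aaaabbabbbbabba$baab  (last char: 'b')
  sorted[3] = aaabbabbbbabba$baaba  (last char: 'a')
  sorted[4] = aabaaaabbabbbbabba$b  (last char: 'b')
  sorted[5] = aabbabbbbabba$baabaa  (last char: 'a')
  sorted[6] = abaaaabbabbbbabba$ba  (last char: 'a')
  sorted[7] = abba$baabaaaabbabbbb  (last char: 'b')
  sorted[8] = abbabbbbabba$baabaaa  (last char: 'a')
  sorted[9] = abbbbabba$baabaaaabb  (last char: 'b')
  sorted[10] = ba$baabaaaabbabbbbab  (last char: 'b')
  sorted[11] = baaaabbabbbbabba$baa  (last char: 'a')
  sorted[12] = baabaaaabbabbbbabba$  (last char: '$')
  sorted[13] = babba$baabaaaabbabbb  (last char: 'b')
  sorted[14] = babbbbabba$baabaaaab  (last char: 'b')
  sorted[15] = bba$baabaaaabbabbbba  (last char: 'a')
  sorted[16] = bbabba$baabaaaabbabb  (last char: 'b')
  sorted[17] = bbabbbbabba$baabaaaa  (last char: 'a')
  sorted[18] = bbbabba$baabaaaabbab  (last char: 'b')
  sorted[19] = bbbbabba$baabaaaabba  (last char: 'a')
Last column: abbabaababba$bbababa
Original string S is at sorted index 12

Answer: abbabaababba$bbababa
12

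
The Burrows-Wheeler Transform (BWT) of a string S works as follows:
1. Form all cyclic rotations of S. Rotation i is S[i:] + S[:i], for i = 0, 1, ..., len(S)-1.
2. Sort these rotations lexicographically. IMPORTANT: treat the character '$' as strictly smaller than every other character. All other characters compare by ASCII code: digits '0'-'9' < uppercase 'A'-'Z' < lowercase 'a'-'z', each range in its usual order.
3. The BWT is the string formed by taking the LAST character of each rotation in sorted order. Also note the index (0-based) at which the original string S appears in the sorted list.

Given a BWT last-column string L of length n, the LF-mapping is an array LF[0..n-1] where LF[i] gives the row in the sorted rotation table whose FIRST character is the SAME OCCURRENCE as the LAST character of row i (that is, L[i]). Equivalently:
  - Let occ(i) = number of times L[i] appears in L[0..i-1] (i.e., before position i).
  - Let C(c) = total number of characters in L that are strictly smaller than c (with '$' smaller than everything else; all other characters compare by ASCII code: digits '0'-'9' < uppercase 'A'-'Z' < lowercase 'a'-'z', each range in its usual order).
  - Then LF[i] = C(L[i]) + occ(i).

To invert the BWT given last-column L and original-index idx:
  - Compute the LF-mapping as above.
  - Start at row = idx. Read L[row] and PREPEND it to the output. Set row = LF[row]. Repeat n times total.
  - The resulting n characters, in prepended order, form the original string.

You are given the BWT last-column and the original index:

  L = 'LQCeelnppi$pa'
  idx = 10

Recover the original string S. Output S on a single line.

Answer: pineappleQCL$

Derivation:
LF mapping: 2 3 1 5 6 8 9 10 11 7 0 12 4
Walk LF starting at row 10, prepending L[row]:
  step 1: row=10, L[10]='$', prepend. Next row=LF[10]=0
  step 2: row=0, L[0]='L', prepend. Next row=LF[0]=2
  step 3: row=2, L[2]='C', prepend. Next row=LF[2]=1
  step 4: row=1, L[1]='Q', prepend. Next row=LF[1]=3
  step 5: row=3, L[3]='e', prepend. Next row=LF[3]=5
  step 6: row=5, L[5]='l', prepend. Next row=LF[5]=8
  step 7: row=8, L[8]='p', prepend. Next row=LF[8]=11
  step 8: row=11, L[11]='p', prepend. Next row=LF[11]=12
  step 9: row=12, L[12]='a', prepend. Next row=LF[12]=4
  step 10: row=4, L[4]='e', prepend. Next row=LF[4]=6
  step 11: row=6, L[6]='n', prepend. Next row=LF[6]=9
  step 12: row=9, L[9]='i', prepend. Next row=LF[9]=7
  step 13: row=7, L[7]='p', prepend. Next row=LF[7]=10
Reversed output: pineappleQCL$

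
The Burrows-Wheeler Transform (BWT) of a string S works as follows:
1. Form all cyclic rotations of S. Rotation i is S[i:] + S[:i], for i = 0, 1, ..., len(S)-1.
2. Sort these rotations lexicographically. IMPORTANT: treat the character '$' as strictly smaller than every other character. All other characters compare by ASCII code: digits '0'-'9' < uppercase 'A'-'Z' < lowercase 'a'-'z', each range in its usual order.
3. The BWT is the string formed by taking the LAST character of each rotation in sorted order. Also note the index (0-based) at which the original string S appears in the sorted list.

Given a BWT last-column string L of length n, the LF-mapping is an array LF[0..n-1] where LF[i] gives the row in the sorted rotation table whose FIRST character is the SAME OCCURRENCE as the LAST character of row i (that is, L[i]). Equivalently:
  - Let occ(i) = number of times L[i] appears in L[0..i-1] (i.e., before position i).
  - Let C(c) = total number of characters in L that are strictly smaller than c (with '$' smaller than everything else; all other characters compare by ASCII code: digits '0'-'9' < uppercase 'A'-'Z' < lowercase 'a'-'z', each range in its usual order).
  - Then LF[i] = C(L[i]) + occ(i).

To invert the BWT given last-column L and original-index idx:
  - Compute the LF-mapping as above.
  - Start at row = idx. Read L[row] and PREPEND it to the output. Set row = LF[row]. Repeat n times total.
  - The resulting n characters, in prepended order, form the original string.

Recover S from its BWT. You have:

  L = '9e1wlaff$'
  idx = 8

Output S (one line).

LF mapping: 2 4 1 8 7 3 5 6 0
Walk LF starting at row 8, prepending L[row]:
  step 1: row=8, L[8]='$', prepend. Next row=LF[8]=0
  step 2: row=0, L[0]='9', prepend. Next row=LF[0]=2
  step 3: row=2, L[2]='1', prepend. Next row=LF[2]=1
  step 4: row=1, L[1]='e', prepend. Next row=LF[1]=4
  step 5: row=4, L[4]='l', prepend. Next row=LF[4]=7
  step 6: row=7, L[7]='f', prepend. Next row=LF[7]=6
  step 7: row=6, L[6]='f', prepend. Next row=LF[6]=5
  step 8: row=5, L[5]='a', prepend. Next row=LF[5]=3
  step 9: row=3, L[3]='w', prepend. Next row=LF[3]=8
Reversed output: waffle19$

Answer: waffle19$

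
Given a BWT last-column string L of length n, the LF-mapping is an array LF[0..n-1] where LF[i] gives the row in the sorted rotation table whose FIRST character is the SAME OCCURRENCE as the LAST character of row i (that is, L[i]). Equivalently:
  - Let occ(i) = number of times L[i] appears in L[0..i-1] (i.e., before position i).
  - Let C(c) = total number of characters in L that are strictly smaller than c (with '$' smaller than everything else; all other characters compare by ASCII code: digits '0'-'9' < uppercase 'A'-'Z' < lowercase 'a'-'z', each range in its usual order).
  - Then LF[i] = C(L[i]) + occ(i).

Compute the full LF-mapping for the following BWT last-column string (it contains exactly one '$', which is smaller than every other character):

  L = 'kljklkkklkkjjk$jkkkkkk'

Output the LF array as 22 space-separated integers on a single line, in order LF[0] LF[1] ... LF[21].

Char counts: '$':1, 'j':4, 'k':14, 'l':3
C (first-col start): C('$')=0, C('j')=1, C('k')=5, C('l')=19
L[0]='k': occ=0, LF[0]=C('k')+0=5+0=5
L[1]='l': occ=0, LF[1]=C('l')+0=19+0=19
L[2]='j': occ=0, LF[2]=C('j')+0=1+0=1
L[3]='k': occ=1, LF[3]=C('k')+1=5+1=6
L[4]='l': occ=1, LF[4]=C('l')+1=19+1=20
L[5]='k': occ=2, LF[5]=C('k')+2=5+2=7
L[6]='k': occ=3, LF[6]=C('k')+3=5+3=8
L[7]='k': occ=4, LF[7]=C('k')+4=5+4=9
L[8]='l': occ=2, LF[8]=C('l')+2=19+2=21
L[9]='k': occ=5, LF[9]=C('k')+5=5+5=10
L[10]='k': occ=6, LF[10]=C('k')+6=5+6=11
L[11]='j': occ=1, LF[11]=C('j')+1=1+1=2
L[12]='j': occ=2, LF[12]=C('j')+2=1+2=3
L[13]='k': occ=7, LF[13]=C('k')+7=5+7=12
L[14]='$': occ=0, LF[14]=C('$')+0=0+0=0
L[15]='j': occ=3, LF[15]=C('j')+3=1+3=4
L[16]='k': occ=8, LF[16]=C('k')+8=5+8=13
L[17]='k': occ=9, LF[17]=C('k')+9=5+9=14
L[18]='k': occ=10, LF[18]=C('k')+10=5+10=15
L[19]='k': occ=11, LF[19]=C('k')+11=5+11=16
L[20]='k': occ=12, LF[20]=C('k')+12=5+12=17
L[21]='k': occ=13, LF[21]=C('k')+13=5+13=18

Answer: 5 19 1 6 20 7 8 9 21 10 11 2 3 12 0 4 13 14 15 16 17 18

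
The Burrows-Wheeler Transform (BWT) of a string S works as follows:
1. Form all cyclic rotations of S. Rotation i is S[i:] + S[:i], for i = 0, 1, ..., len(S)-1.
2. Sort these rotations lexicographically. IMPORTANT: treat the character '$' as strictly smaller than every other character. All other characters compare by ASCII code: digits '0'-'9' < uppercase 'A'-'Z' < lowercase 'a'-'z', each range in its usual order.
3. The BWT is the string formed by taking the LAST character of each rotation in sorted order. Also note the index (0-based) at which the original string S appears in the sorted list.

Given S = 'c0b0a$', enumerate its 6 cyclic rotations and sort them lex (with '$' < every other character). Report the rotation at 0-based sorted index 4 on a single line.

All 6 rotations (rotation i = S[i:]+S[:i]):
  rot[0] = c0b0a$
  rot[1] = 0b0a$c
  rot[2] = b0a$c0
  rot[3] = 0a$c0b
  rot[4] = a$c0b0
  rot[5] = $c0b0a
Sorted (with $ < everything):
  sorted[0] = $c0b0a
  sorted[1] = 0a$c0b
  sorted[2] = 0b0a$c
  sorted[3] = a$c0b0
  sorted[4] = b0a$c0
  sorted[5] = c0b0a$
sorted[4] = b0a$c0

Answer: b0a$c0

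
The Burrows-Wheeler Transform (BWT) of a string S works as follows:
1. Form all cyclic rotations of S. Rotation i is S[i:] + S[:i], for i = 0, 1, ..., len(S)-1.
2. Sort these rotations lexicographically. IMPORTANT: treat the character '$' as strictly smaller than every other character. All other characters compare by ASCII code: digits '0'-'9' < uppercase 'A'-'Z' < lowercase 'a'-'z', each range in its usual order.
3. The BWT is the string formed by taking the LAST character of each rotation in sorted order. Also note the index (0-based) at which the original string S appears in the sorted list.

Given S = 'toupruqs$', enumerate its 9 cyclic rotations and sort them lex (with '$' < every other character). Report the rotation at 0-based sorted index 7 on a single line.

All 9 rotations (rotation i = S[i:]+S[:i]):
  rot[0] = toupruqs$
  rot[1] = oupruqs$t
  rot[2] = upruqs$to
  rot[3] = pruqs$tou
  rot[4] = ruqs$toup
  rot[5] = uqs$toupr
  rot[6] = qs$toupru
  rot[7] = s$toupruq
  rot[8] = $toupruqs
Sorted (with $ < everything):
  sorted[0] = $toupruqs
  sorted[1] = oupruqs$t
  sorted[2] = pruqs$tou
  sorted[3] = qs$toupru
  sorted[4] = ruqs$toup
  sorted[5] = s$toupruq
  sorted[6] = toupruqs$
  sorted[7] = upruqs$to
  sorted[8] = uqs$toupr
sorted[7] = upruqs$to

Answer: upruqs$to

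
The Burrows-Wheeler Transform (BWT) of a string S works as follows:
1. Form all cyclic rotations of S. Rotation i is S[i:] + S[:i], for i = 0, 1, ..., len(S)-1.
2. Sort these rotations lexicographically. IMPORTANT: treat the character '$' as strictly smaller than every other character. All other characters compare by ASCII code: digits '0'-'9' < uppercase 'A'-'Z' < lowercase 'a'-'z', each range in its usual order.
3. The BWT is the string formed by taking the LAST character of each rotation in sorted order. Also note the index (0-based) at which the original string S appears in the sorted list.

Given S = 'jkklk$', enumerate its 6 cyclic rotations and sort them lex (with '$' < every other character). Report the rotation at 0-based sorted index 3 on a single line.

All 6 rotations (rotation i = S[i:]+S[:i]):
  rot[0] = jkklk$
  rot[1] = kklk$j
  rot[2] = klk$jk
  rot[3] = lk$jkk
  rot[4] = k$jkkl
  rot[5] = $jkklk
Sorted (with $ < everything):
  sorted[0] = $jkklk
  sorted[1] = jkklk$
  sorted[2] = k$jkkl
  sorted[3] = kklk$j
  sorted[4] = klk$jk
  sorted[5] = lk$jkk
sorted[3] = kklk$j

Answer: kklk$j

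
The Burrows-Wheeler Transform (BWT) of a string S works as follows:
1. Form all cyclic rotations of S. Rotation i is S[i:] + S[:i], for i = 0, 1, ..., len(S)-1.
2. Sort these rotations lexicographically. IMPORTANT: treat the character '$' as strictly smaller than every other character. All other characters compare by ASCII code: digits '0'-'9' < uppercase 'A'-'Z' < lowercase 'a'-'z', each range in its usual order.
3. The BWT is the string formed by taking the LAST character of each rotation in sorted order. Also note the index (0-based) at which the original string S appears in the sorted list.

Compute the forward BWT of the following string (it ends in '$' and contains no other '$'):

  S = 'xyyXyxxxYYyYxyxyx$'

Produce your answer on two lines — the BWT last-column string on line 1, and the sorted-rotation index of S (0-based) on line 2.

All 18 rotations (rotation i = S[i:]+S[:i]):
  rot[0] = xyyXyxxxYYyYxyxyx$
  rot[1] = yyXyxxxYYyYxyxyx$x
  rot[2] = yXyxxxYYyYxyxyx$xy
  rot[3] = XyxxxYYyYxyxyx$xyy
  rot[4] = yxxxYYyYxyxyx$xyyX
  rot[5] = xxxYYyYxyxyx$xyyXy
  rot[6] = xxYYyYxyxyx$xyyXyx
  rot[7] = xYYyYxyxyx$xyyXyxx
  rot[8] = YYyYxyxyx$xyyXyxxx
  rot[9] = YyYxyxyx$xyyXyxxxY
  rot[10] = yYxyxyx$xyyXyxxxYY
  rot[11] = Yxyxyx$xyyXyxxxYYy
  rot[12] = xyxyx$xyyXyxxxYYyY
  rot[13] = yxyx$xyyXyxxxYYyYx
  rot[14] = xyx$xyyXyxxxYYyYxy
  rot[15] = yx$xyyXyxxxYYyYxyx
  rot[16] = x$xyyXyxxxYYyYxyxy
  rot[17] = $xyyXyxxxYYyYxyxyx
Sorted (with $ < everything):
  sorted[0] = $xyyXyxxxYYyYxyxyx  (last char: 'x')
  sorted[1] = XyxxxYYyYxyxyx$xyy  (last char: 'y')
  sorted[2] = YYyYxyxyx$xyyXyxxx  (last char: 'x')
  sorted[3] = Yxyxyx$xyyXyxxxYYy  (last char: 'y')
  sorted[4] = YyYxyxyx$xyyXyxxxY  (last char: 'Y')
  sorted[5] = x$xyyXyxxxYYyYxyxy  (last char: 'y')
  sorted[6] = xYYyYxyxyx$xyyXyxx  (last char: 'x')
  sorted[7] = xxYYyYxyxyx$xyyXyx  (last char: 'x')
  sorted[8] = xxxYYyYxyxyx$xyyXy  (last char: 'y')
  sorted[9] = xyx$xyyXyxxxYYyYxy  (last char: 'y')
  sorted[10] = xyxyx$xyyXyxxxYYyY  (last char: 'Y')
  sorted[11] = xyyXyxxxYYyYxyxyx$  (last char: '$')
  sorted[12] = yXyxxxYYyYxyxyx$xy  (last char: 'y')
  sorted[13] = yYxyxyx$xyyXyxxxYY  (last char: 'Y')
  sorted[14] = yx$xyyXyxxxYYyYxyx  (last char: 'x')
  sorted[15] = yxxxYYyYxyxyx$xyyX  (last char: 'X')
  sorted[16] = yxyx$xyyXyxxxYYyYx  (last char: 'x')
  sorted[17] = yyXyxxxYYyYxyxyx$x  (last char: 'x')
Last column: xyxyYyxxyyY$yYxXxx
Original string S is at sorted index 11

Answer: xyxyYyxxyyY$yYxXxx
11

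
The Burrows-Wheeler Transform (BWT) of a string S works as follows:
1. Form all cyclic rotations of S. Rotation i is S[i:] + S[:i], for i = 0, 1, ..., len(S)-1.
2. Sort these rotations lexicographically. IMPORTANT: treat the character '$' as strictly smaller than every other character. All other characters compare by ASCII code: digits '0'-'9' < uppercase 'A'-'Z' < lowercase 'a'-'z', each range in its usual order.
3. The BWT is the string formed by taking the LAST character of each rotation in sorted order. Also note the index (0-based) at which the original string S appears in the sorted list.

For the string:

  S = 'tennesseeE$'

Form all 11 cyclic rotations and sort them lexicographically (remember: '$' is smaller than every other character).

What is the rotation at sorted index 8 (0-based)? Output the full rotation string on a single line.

Answer: seeE$tennes

Derivation:
All 11 rotations (rotation i = S[i:]+S[:i]):
  rot[0] = tennesseeE$
  rot[1] = ennesseeE$t
  rot[2] = nnesseeE$te
  rot[3] = nesseeE$ten
  rot[4] = esseeE$tenn
  rot[5] = sseeE$tenne
  rot[6] = seeE$tennes
  rot[7] = eeE$tenness
  rot[8] = eE$tennesse
  rot[9] = E$tennessee
  rot[10] = $tennesseeE
Sorted (with $ < everything):
  sorted[0] = $tennesseeE
  sorted[1] = E$tennessee
  sorted[2] = eE$tennesse
  sorted[3] = eeE$tenness
  sorted[4] = ennesseeE$t
  sorted[5] = esseeE$tenn
  sorted[6] = nesseeE$ten
  sorted[7] = nnesseeE$te
  sorted[8] = seeE$tennes
  sorted[9] = sseeE$tenne
  sorted[10] = tennesseeE$
sorted[8] = seeE$tennes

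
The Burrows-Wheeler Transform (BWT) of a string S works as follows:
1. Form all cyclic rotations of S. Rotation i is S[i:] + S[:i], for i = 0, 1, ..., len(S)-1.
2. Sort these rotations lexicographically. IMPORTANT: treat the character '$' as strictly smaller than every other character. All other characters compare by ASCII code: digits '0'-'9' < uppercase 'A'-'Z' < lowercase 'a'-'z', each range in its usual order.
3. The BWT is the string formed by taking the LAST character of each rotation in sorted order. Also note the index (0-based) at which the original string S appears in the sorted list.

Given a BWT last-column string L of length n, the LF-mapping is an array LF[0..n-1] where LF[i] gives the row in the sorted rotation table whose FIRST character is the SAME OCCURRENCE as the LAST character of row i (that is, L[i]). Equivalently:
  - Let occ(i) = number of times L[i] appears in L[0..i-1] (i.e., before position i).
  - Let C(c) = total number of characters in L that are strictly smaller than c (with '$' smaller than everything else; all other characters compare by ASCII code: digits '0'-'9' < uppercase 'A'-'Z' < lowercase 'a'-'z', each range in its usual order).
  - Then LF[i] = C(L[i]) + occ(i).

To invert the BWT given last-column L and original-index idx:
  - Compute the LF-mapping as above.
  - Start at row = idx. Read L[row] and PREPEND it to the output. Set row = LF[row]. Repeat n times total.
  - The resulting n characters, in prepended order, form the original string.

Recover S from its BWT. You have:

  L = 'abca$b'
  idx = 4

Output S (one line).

Answer: bcaba$

Derivation:
LF mapping: 1 3 5 2 0 4
Walk LF starting at row 4, prepending L[row]:
  step 1: row=4, L[4]='$', prepend. Next row=LF[4]=0
  step 2: row=0, L[0]='a', prepend. Next row=LF[0]=1
  step 3: row=1, L[1]='b', prepend. Next row=LF[1]=3
  step 4: row=3, L[3]='a', prepend. Next row=LF[3]=2
  step 5: row=2, L[2]='c', prepend. Next row=LF[2]=5
  step 6: row=5, L[5]='b', prepend. Next row=LF[5]=4
Reversed output: bcaba$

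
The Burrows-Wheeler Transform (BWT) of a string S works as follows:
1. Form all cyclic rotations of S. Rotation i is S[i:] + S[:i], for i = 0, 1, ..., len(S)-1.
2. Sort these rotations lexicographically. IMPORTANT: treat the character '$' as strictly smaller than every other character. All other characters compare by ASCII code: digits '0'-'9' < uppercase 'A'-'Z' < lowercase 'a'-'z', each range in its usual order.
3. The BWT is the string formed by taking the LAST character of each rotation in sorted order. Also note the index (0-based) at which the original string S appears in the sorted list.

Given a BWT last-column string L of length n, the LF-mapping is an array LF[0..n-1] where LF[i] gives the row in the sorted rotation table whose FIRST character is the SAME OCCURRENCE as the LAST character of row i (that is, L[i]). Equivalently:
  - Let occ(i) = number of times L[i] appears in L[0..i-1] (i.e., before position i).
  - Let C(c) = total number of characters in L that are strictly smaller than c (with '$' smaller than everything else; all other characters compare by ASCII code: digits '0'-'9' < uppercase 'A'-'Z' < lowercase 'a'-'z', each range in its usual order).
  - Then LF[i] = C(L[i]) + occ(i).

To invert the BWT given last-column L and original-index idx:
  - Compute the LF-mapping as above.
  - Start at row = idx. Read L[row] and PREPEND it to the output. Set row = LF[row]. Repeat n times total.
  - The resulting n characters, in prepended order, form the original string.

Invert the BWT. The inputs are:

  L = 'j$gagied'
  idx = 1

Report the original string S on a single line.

LF mapping: 7 0 4 1 5 6 3 2
Walk LF starting at row 1, prepending L[row]:
  step 1: row=1, L[1]='$', prepend. Next row=LF[1]=0
  step 2: row=0, L[0]='j', prepend. Next row=LF[0]=7
  step 3: row=7, L[7]='d', prepend. Next row=LF[7]=2
  step 4: row=2, L[2]='g', prepend. Next row=LF[2]=4
  step 5: row=4, L[4]='g', prepend. Next row=LF[4]=5
  step 6: row=5, L[5]='i', prepend. Next row=LF[5]=6
  step 7: row=6, L[6]='e', prepend. Next row=LF[6]=3
  step 8: row=3, L[3]='a', prepend. Next row=LF[3]=1
Reversed output: aeiggdj$

Answer: aeiggdj$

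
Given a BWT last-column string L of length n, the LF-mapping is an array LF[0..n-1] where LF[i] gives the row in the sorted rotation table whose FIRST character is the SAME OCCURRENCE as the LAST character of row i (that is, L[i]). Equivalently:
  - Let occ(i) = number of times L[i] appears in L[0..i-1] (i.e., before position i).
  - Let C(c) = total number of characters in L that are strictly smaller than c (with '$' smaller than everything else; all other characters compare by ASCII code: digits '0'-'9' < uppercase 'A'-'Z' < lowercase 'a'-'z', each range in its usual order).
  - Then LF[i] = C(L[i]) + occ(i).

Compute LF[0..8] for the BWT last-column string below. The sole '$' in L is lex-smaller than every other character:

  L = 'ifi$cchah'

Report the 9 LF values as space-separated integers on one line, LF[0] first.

Answer: 7 4 8 0 2 3 5 1 6

Derivation:
Char counts: '$':1, 'a':1, 'c':2, 'f':1, 'h':2, 'i':2
C (first-col start): C('$')=0, C('a')=1, C('c')=2, C('f')=4, C('h')=5, C('i')=7
L[0]='i': occ=0, LF[0]=C('i')+0=7+0=7
L[1]='f': occ=0, LF[1]=C('f')+0=4+0=4
L[2]='i': occ=1, LF[2]=C('i')+1=7+1=8
L[3]='$': occ=0, LF[3]=C('$')+0=0+0=0
L[4]='c': occ=0, LF[4]=C('c')+0=2+0=2
L[5]='c': occ=1, LF[5]=C('c')+1=2+1=3
L[6]='h': occ=0, LF[6]=C('h')+0=5+0=5
L[7]='a': occ=0, LF[7]=C('a')+0=1+0=1
L[8]='h': occ=1, LF[8]=C('h')+1=5+1=6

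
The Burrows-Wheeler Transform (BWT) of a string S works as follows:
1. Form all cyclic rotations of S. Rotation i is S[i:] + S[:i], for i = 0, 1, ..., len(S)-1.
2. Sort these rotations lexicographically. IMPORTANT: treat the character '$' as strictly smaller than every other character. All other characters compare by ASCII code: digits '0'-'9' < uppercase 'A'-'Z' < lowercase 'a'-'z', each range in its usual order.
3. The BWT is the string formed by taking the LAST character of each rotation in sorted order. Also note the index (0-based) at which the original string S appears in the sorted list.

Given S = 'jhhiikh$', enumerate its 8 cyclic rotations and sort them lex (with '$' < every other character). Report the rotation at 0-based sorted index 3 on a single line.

Answer: hiikh$jh

Derivation:
All 8 rotations (rotation i = S[i:]+S[:i]):
  rot[0] = jhhiikh$
  rot[1] = hhiikh$j
  rot[2] = hiikh$jh
  rot[3] = iikh$jhh
  rot[4] = ikh$jhhi
  rot[5] = kh$jhhii
  rot[6] = h$jhhiik
  rot[7] = $jhhiikh
Sorted (with $ < everything):
  sorted[0] = $jhhiikh
  sorted[1] = h$jhhiik
  sorted[2] = hhiikh$j
  sorted[3] = hiikh$jh
  sorted[4] = iikh$jhh
  sorted[5] = ikh$jhhi
  sorted[6] = jhhiikh$
  sorted[7] = kh$jhhii
sorted[3] = hiikh$jh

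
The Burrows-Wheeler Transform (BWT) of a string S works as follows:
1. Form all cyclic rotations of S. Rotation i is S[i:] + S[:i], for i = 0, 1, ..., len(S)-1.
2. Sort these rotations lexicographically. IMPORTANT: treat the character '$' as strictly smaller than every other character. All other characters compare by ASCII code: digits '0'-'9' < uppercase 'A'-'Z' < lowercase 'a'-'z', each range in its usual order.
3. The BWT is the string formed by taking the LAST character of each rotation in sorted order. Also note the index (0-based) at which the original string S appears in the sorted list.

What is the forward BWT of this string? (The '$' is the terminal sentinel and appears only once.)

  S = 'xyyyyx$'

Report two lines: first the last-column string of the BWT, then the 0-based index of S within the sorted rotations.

All 7 rotations (rotation i = S[i:]+S[:i]):
  rot[0] = xyyyyx$
  rot[1] = yyyyx$x
  rot[2] = yyyx$xy
  rot[3] = yyx$xyy
  rot[4] = yx$xyyy
  rot[5] = x$xyyyy
  rot[6] = $xyyyyx
Sorted (with $ < everything):
  sorted[0] = $xyyyyx  (last char: 'x')
  sorted[1] = x$xyyyy  (last char: 'y')
  sorted[2] = xyyyyx$  (last char: '$')
  sorted[3] = yx$xyyy  (last char: 'y')
  sorted[4] = yyx$xyy  (last char: 'y')
  sorted[5] = yyyx$xy  (last char: 'y')
  sorted[6] = yyyyx$x  (last char: 'x')
Last column: xy$yyyx
Original string S is at sorted index 2

Answer: xy$yyyx
2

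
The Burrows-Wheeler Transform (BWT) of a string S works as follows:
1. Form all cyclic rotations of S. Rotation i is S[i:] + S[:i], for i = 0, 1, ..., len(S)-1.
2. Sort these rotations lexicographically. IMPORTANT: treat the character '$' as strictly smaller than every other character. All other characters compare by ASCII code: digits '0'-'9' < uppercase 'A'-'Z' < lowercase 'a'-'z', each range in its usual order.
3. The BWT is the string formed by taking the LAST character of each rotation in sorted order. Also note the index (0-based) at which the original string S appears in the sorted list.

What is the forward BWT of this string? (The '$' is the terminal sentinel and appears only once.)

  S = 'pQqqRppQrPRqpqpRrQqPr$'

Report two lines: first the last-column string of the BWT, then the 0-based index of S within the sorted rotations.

Answer: rrqrppqPp$pqRqQqpRQPQR
9

Derivation:
All 22 rotations (rotation i = S[i:]+S[:i]):
  rot[0] = pQqqRppQrPRqpqpRrQqPr$
  rot[1] = QqqRppQrPRqpqpRrQqPr$p
  rot[2] = qqRppQrPRqpqpRrQqPr$pQ
  rot[3] = qRppQrPRqpqpRrQqPr$pQq
  rot[4] = RppQrPRqpqpRrQqPr$pQqq
  rot[5] = ppQrPRqpqpRrQqPr$pQqqR
  rot[6] = pQrPRqpqpRrQqPr$pQqqRp
  rot[7] = QrPRqpqpRrQqPr$pQqqRpp
  rot[8] = rPRqpqpRrQqPr$pQqqRppQ
  rot[9] = PRqpqpRrQqPr$pQqqRppQr
  rot[10] = RqpqpRrQqPr$pQqqRppQrP
  rot[11] = qpqpRrQqPr$pQqqRppQrPR
  rot[12] = pqpRrQqPr$pQqqRppQrPRq
  rot[13] = qpRrQqPr$pQqqRppQrPRqp
  rot[14] = pRrQqPr$pQqqRppQrPRqpq
  rot[15] = RrQqPr$pQqqRppQrPRqpqp
  rot[16] = rQqPr$pQqqRppQrPRqpqpR
  rot[17] = QqPr$pQqqRppQrPRqpqpRr
  rot[18] = qPr$pQqqRppQrPRqpqpRrQ
  rot[19] = Pr$pQqqRppQrPRqpqpRrQq
  rot[20] = r$pQqqRppQrPRqpqpRrQqP
  rot[21] = $pQqqRppQrPRqpqpRrQqPr
Sorted (with $ < everything):
  sorted[0] = $pQqqRppQrPRqpqpRrQqPr  (last char: 'r')
  sorted[1] = PRqpqpRrQqPr$pQqqRppQr  (last char: 'r')
  sorted[2] = Pr$pQqqRppQrPRqpqpRrQq  (last char: 'q')
  sorted[3] = QqPr$pQqqRppQrPRqpqpRr  (last char: 'r')
  sorted[4] = QqqRppQrPRqpqpRrQqPr$p  (last char: 'p')
  sorted[5] = QrPRqpqpRrQqPr$pQqqRpp  (last char: 'p')
  sorted[6] = RppQrPRqpqpRrQqPr$pQqq  (last char: 'q')
  sorted[7] = RqpqpRrQqPr$pQqqRppQrP  (last char: 'P')
  sorted[8] = RrQqPr$pQqqRppQrPRqpqp  (last char: 'p')
  sorted[9] = pQqqRppQrPRqpqpRrQqPr$  (last char: '$')
  sorted[10] = pQrPRqpqpRrQqPr$pQqqRp  (last char: 'p')
  sorted[11] = pRrQqPr$pQqqRppQrPRqpq  (last char: 'q')
  sorted[12] = ppQrPRqpqpRrQqPr$pQqqR  (last char: 'R')
  sorted[13] = pqpRrQqPr$pQqqRppQrPRq  (last char: 'q')
  sorted[14] = qPr$pQqqRppQrPRqpqpRrQ  (last char: 'Q')
  sorted[15] = qRppQrPRqpqpRrQqPr$pQq  (last char: 'q')
  sorted[16] = qpRrQqPr$pQqqRppQrPRqp  (last char: 'p')
  sorted[17] = qpqpRrQqPr$pQqqRppQrPR  (last char: 'R')
  sorted[18] = qqRppQrPRqpqpRrQqPr$pQ  (last char: 'Q')
  sorted[19] = r$pQqqRppQrPRqpqpRrQqP  (last char: 'P')
  sorted[20] = rPRqpqpRrQqPr$pQqqRppQ  (last char: 'Q')
  sorted[21] = rQqPr$pQqqRppQrPRqpqpR  (last char: 'R')
Last column: rrqrppqPp$pqRqQqpRQPQR
Original string S is at sorted index 9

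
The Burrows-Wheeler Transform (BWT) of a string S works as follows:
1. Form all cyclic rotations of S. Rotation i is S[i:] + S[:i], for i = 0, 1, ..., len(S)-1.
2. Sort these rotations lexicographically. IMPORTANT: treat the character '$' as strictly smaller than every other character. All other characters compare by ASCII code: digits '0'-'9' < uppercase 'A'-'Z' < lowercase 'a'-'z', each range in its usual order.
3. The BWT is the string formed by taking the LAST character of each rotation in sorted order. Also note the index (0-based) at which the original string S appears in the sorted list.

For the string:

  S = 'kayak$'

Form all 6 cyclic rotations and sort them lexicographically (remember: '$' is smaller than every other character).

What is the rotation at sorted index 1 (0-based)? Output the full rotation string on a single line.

All 6 rotations (rotation i = S[i:]+S[:i]):
  rot[0] = kayak$
  rot[1] = ayak$k
  rot[2] = yak$ka
  rot[3] = ak$kay
  rot[4] = k$kaya
  rot[5] = $kayak
Sorted (with $ < everything):
  sorted[0] = $kayak
  sorted[1] = ak$kay
  sorted[2] = ayak$k
  sorted[3] = k$kaya
  sorted[4] = kayak$
  sorted[5] = yak$ka
sorted[1] = ak$kay

Answer: ak$kay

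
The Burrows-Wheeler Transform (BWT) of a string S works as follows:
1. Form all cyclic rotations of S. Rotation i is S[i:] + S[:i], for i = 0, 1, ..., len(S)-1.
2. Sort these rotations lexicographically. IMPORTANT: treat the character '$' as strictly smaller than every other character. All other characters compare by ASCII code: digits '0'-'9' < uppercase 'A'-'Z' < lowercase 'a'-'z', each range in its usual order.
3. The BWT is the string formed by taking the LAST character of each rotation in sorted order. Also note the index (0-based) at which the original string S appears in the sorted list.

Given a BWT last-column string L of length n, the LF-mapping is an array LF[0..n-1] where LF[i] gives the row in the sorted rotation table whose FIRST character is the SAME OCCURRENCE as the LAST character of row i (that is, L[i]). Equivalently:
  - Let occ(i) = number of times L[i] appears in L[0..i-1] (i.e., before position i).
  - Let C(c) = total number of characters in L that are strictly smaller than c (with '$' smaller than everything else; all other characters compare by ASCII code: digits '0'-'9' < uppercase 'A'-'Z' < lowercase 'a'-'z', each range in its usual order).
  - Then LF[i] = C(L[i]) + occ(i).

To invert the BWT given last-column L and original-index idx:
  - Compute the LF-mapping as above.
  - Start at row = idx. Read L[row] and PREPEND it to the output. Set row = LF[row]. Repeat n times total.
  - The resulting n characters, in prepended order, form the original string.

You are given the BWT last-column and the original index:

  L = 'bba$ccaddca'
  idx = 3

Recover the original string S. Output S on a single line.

Answer: adcdcbaacb$

Derivation:
LF mapping: 4 5 1 0 6 7 2 9 10 8 3
Walk LF starting at row 3, prepending L[row]:
  step 1: row=3, L[3]='$', prepend. Next row=LF[3]=0
  step 2: row=0, L[0]='b', prepend. Next row=LF[0]=4
  step 3: row=4, L[4]='c', prepend. Next row=LF[4]=6
  step 4: row=6, L[6]='a', prepend. Next row=LF[6]=2
  step 5: row=2, L[2]='a', prepend. Next row=LF[2]=1
  step 6: row=1, L[1]='b', prepend. Next row=LF[1]=5
  step 7: row=5, L[5]='c', prepend. Next row=LF[5]=7
  step 8: row=7, L[7]='d', prepend. Next row=LF[7]=9
  step 9: row=9, L[9]='c', prepend. Next row=LF[9]=8
  step 10: row=8, L[8]='d', prepend. Next row=LF[8]=10
  step 11: row=10, L[10]='a', prepend. Next row=LF[10]=3
Reversed output: adcdcbaacb$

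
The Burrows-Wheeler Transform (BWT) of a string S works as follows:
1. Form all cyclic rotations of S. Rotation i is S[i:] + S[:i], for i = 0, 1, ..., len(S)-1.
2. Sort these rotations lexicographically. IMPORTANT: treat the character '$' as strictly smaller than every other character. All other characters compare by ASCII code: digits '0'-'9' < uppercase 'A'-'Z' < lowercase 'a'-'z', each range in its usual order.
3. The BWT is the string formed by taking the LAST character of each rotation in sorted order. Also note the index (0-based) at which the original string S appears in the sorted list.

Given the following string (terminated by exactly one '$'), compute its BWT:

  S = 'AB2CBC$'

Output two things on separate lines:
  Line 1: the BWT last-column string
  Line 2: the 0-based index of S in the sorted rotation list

Answer: CB$ACB2
2

Derivation:
All 7 rotations (rotation i = S[i:]+S[:i]):
  rot[0] = AB2CBC$
  rot[1] = B2CBC$A
  rot[2] = 2CBC$AB
  rot[3] = CBC$AB2
  rot[4] = BC$AB2C
  rot[5] = C$AB2CB
  rot[6] = $AB2CBC
Sorted (with $ < everything):
  sorted[0] = $AB2CBC  (last char: 'C')
  sorted[1] = 2CBC$AB  (last char: 'B')
  sorted[2] = AB2CBC$  (last char: '$')
  sorted[3] = B2CBC$A  (last char: 'A')
  sorted[4] = BC$AB2C  (last char: 'C')
  sorted[5] = C$AB2CB  (last char: 'B')
  sorted[6] = CBC$AB2  (last char: '2')
Last column: CB$ACB2
Original string S is at sorted index 2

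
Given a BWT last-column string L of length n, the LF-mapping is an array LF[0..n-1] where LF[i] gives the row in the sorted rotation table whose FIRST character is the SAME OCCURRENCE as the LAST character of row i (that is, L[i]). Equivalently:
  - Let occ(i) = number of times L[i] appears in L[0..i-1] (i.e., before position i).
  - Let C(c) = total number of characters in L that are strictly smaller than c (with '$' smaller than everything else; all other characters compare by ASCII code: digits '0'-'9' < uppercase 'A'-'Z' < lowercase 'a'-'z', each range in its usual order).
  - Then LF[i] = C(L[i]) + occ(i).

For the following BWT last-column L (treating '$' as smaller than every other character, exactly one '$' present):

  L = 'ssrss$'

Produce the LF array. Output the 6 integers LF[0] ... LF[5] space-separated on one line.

Char counts: '$':1, 'r':1, 's':4
C (first-col start): C('$')=0, C('r')=1, C('s')=2
L[0]='s': occ=0, LF[0]=C('s')+0=2+0=2
L[1]='s': occ=1, LF[1]=C('s')+1=2+1=3
L[2]='r': occ=0, LF[2]=C('r')+0=1+0=1
L[3]='s': occ=2, LF[3]=C('s')+2=2+2=4
L[4]='s': occ=3, LF[4]=C('s')+3=2+3=5
L[5]='$': occ=0, LF[5]=C('$')+0=0+0=0

Answer: 2 3 1 4 5 0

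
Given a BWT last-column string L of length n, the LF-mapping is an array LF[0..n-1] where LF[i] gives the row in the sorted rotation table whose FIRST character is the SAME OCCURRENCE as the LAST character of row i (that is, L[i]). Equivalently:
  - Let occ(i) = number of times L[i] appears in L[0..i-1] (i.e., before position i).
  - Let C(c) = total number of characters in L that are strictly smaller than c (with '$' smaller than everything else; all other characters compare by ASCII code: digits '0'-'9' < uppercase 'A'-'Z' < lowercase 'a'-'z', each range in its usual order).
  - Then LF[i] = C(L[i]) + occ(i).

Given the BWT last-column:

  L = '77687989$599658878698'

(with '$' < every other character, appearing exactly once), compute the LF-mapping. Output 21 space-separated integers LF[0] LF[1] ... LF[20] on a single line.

Char counts: '$':1, '5':2, '6':3, '7':4, '8':6, '9':5
C (first-col start): C('$')=0, C('5')=1, C('6')=3, C('7')=6, C('8')=10, C('9')=16
L[0]='7': occ=0, LF[0]=C('7')+0=6+0=6
L[1]='7': occ=1, LF[1]=C('7')+1=6+1=7
L[2]='6': occ=0, LF[2]=C('6')+0=3+0=3
L[3]='8': occ=0, LF[3]=C('8')+0=10+0=10
L[4]='7': occ=2, LF[4]=C('7')+2=6+2=8
L[5]='9': occ=0, LF[5]=C('9')+0=16+0=16
L[6]='8': occ=1, LF[6]=C('8')+1=10+1=11
L[7]='9': occ=1, LF[7]=C('9')+1=16+1=17
L[8]='$': occ=0, LF[8]=C('$')+0=0+0=0
L[9]='5': occ=0, LF[9]=C('5')+0=1+0=1
L[10]='9': occ=2, LF[10]=C('9')+2=16+2=18
L[11]='9': occ=3, LF[11]=C('9')+3=16+3=19
L[12]='6': occ=1, LF[12]=C('6')+1=3+1=4
L[13]='5': occ=1, LF[13]=C('5')+1=1+1=2
L[14]='8': occ=2, LF[14]=C('8')+2=10+2=12
L[15]='8': occ=3, LF[15]=C('8')+3=10+3=13
L[16]='7': occ=3, LF[16]=C('7')+3=6+3=9
L[17]='8': occ=4, LF[17]=C('8')+4=10+4=14
L[18]='6': occ=2, LF[18]=C('6')+2=3+2=5
L[19]='9': occ=4, LF[19]=C('9')+4=16+4=20
L[20]='8': occ=5, LF[20]=C('8')+5=10+5=15

Answer: 6 7 3 10 8 16 11 17 0 1 18 19 4 2 12 13 9 14 5 20 15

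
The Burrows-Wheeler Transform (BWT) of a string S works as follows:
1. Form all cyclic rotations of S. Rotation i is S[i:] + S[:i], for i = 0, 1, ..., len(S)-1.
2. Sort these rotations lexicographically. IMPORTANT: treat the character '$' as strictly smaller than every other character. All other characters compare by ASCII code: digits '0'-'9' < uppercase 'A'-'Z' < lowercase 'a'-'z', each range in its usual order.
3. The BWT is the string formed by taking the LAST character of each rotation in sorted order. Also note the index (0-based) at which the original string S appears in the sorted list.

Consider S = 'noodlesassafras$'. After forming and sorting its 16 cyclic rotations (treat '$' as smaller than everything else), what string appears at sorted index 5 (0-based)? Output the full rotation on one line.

All 16 rotations (rotation i = S[i:]+S[:i]):
  rot[0] = noodlesassafras$
  rot[1] = oodlesassafras$n
  rot[2] = odlesassafras$no
  rot[3] = dlesassafras$noo
  rot[4] = lesassafras$nood
  rot[5] = esassafras$noodl
  rot[6] = sassafras$noodle
  rot[7] = assafras$noodles
  rot[8] = ssafras$noodlesa
  rot[9] = safras$noodlesas
  rot[10] = afras$noodlesass
  rot[11] = fras$noodlesassa
  rot[12] = ras$noodlesassaf
  rot[13] = as$noodlesassafr
  rot[14] = s$noodlesassafra
  rot[15] = $noodlesassafras
Sorted (with $ < everything):
  sorted[0] = $noodlesassafras
  sorted[1] = afras$noodlesass
  sorted[2] = as$noodlesassafr
  sorted[3] = assafras$noodles
  sorted[4] = dlesassafras$noo
  sorted[5] = esassafras$noodl
  sorted[6] = fras$noodlesassa
  sorted[7] = lesassafras$nood
  sorted[8] = noodlesassafras$
  sorted[9] = odlesassafras$no
  sorted[10] = oodlesassafras$n
  sorted[11] = ras$noodlesassaf
  sorted[12] = s$noodlesassafra
  sorted[13] = safras$noodlesas
  sorted[14] = sassafras$noodle
  sorted[15] = ssafras$noodlesa
sorted[5] = esassafras$noodl

Answer: esassafras$noodl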